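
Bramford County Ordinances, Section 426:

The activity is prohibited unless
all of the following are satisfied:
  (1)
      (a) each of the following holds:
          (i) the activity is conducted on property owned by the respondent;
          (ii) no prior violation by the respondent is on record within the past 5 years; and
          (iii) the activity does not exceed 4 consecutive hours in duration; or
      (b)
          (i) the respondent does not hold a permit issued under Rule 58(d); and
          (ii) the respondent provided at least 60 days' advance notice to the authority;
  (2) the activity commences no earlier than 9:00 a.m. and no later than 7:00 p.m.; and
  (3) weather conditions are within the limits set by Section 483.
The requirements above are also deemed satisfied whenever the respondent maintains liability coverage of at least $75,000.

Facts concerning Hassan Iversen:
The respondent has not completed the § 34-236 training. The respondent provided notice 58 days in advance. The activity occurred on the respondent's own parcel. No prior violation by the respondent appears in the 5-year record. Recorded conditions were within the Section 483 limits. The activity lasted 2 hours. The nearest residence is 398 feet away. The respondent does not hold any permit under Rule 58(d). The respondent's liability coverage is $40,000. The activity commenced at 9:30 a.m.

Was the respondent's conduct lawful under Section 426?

Yes — lawful.

(i) own property — satisfied.
(ii) no prior violation — satisfied.
(iii) ≤ 4 hrs duration — met.
So (a) is satisfied (T AND T AND T).
(i) not (holds permit) — met.
(ii) ≥60 days' notice — not satisfied.
(b): T AND F → false.
(1): T OR F → true.
(2) start within hours — satisfied.
(3) weather ok — satisfied.
Overall: T AND T AND T → true.
Exception (coverage ≥ $75,000) — not satisfied.
Result: main true OR exception false → true.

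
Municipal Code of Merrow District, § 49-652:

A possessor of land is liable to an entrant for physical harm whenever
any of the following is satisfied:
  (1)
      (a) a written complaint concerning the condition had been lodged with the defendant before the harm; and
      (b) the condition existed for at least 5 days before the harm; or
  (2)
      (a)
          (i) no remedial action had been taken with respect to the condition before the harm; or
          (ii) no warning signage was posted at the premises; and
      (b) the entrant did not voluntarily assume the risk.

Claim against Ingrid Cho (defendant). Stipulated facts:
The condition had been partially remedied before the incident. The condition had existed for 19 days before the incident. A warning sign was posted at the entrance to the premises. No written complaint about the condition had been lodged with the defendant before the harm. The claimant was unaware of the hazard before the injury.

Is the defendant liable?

(a) complaint lodged — not met.
(b) condition ≥5 days old — met.
(1) = F AND T = false.
(i) no remedial action — not satisfied.
(ii) no signage posted — not met.
(a) = F OR F = false.
(b) no assumed risk — holds.
(2): F AND T → false.
Overall = F OR F = false.

No — not liable.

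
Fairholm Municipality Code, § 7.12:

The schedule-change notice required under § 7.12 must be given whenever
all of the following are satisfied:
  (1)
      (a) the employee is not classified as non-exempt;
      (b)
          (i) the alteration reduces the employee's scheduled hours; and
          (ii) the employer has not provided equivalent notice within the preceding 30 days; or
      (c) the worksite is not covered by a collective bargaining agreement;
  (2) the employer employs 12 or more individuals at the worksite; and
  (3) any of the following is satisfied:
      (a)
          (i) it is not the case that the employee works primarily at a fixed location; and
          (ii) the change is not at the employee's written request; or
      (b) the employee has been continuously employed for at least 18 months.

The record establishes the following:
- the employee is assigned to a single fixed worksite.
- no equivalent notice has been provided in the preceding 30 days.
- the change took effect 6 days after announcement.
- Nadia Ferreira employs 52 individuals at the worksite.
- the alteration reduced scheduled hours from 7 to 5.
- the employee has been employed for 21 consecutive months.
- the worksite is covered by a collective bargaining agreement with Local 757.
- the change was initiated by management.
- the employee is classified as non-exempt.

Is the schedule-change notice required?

(a) not (non-exempt) — fails.
(i) hours reduced — met.
(ii) no recent notice — met.
(b) = T AND T = true.
(c) no CBA — not met.
So (1) is satisfied (F OR T OR F).
(2) ≥ 12 at site — holds.
(i) not (fixed location) — not satisfied.
(ii) not employee-requested — met.
(a) = F AND T = false.
(b) tenure ≥ 18 mo. — satisfied.
(3): F OR T → true.
So Overall is satisfied (T AND T AND T).

Yes — required.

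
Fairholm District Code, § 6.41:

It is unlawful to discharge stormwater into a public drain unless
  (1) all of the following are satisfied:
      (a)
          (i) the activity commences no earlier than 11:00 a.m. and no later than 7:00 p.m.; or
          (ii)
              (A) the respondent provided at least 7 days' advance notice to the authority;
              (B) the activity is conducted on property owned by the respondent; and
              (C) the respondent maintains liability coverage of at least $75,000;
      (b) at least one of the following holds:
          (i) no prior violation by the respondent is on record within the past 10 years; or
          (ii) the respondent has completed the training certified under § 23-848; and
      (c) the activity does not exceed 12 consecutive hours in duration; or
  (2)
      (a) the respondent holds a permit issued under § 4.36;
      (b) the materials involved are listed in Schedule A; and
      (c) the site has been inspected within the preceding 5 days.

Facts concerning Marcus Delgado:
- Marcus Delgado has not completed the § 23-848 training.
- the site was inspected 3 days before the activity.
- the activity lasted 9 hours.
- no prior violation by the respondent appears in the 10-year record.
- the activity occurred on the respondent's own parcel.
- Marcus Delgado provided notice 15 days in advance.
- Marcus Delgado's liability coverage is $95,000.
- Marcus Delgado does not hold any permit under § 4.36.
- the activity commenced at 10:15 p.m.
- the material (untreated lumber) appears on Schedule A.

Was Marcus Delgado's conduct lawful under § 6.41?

Yes — lawful.

(i) start within hours — not satisfied.
(A) ≥7 days' notice — met.
(B) own property — satisfied.
(C) coverage ≥ $75,000 — satisfied.
(ii): T AND T AND T → true.
(a): F OR T → true.
(i) no prior violation — holds.
(ii) training certified — not met.
(b) = T OR F = true.
(c) ≤ 12 hrs duration — satisfied.
(1) = T AND T AND T = true.
(a) holds permit — fails.
(b) Schedule A material — holds.
(c) site inspected — met.
So (2) is not satisfied (F AND T AND T).
So Overall is satisfied (T OR F).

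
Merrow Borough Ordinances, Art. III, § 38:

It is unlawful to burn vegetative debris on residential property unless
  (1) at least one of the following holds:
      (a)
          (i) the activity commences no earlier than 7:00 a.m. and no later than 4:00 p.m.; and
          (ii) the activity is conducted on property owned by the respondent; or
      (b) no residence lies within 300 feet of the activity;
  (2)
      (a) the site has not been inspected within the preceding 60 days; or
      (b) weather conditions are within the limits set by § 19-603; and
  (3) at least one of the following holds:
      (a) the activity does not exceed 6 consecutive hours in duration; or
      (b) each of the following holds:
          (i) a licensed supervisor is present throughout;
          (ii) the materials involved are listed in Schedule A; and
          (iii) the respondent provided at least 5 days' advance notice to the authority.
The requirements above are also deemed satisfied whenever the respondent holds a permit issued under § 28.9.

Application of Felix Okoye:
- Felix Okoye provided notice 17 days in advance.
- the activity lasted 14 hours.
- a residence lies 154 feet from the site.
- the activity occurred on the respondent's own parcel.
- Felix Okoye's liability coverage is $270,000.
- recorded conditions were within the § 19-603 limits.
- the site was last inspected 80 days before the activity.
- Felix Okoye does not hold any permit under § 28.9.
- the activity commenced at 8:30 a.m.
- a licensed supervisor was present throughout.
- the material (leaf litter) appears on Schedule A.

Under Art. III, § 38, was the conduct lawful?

(i) start within hours — satisfied.
(ii) own property — satisfied.
So (a) is satisfied (T AND T).
(b) no residence in 300 ft — fails.
So (1) is satisfied (T OR F).
(a) not (site inspected) — satisfied.
(b) weather ok — met.
So (2) is satisfied (T OR T).
(a) ≤ 6 hrs duration — not satisfied.
(i) supervisor present — holds.
(ii) Schedule A material — holds.
(iii) ≥5 days' notice — met.
So (b) is satisfied (T AND T AND T).
(3) = F OR T = true.
Overall: T AND T AND T → true.
Exception (holds permit) — not satisfied.
Result: main true OR exception false → true.

Yes — lawful.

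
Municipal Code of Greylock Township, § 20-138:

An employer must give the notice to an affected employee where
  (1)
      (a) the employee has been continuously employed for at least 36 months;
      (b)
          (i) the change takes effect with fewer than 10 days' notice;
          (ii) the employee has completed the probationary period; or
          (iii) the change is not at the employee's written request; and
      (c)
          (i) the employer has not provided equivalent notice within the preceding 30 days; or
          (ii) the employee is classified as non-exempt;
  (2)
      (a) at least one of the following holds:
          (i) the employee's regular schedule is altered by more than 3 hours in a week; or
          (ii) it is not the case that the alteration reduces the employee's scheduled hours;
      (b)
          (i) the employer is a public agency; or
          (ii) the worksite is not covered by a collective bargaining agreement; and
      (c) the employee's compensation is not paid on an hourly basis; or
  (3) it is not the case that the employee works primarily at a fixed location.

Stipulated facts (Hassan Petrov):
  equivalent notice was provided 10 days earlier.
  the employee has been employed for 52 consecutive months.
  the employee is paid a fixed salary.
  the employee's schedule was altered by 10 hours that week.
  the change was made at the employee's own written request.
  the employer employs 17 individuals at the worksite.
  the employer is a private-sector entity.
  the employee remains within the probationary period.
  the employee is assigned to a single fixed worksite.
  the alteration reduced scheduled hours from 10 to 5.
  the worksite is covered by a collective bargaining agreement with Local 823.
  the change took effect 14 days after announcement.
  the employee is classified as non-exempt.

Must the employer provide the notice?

No — not required.

(a) tenure ≥ 36 mo. — met.
(i) < 10 days' notice — fails.
(ii) past probation — fails.
(iii) not employee-requested — not met.
(b): F OR F OR F → false.
(i) no recent notice — fails.
(ii) non-exempt — met.
So (c) is satisfied (F OR T).
(1): T AND F AND T → false.
(i) schedule shift > 3h — satisfied.
(ii) not (hours reduced) — not satisfied.
So (a) is satisfied (T OR F).
(i) public agency — fails.
(ii) no CBA — not satisfied.
So (b) is not satisfied (F OR F).
(c) not (hourly-paid) — satisfied.
(2): T AND F AND T → false.
(3) not (fixed location) — not satisfied.
Overall: F OR F OR F → false.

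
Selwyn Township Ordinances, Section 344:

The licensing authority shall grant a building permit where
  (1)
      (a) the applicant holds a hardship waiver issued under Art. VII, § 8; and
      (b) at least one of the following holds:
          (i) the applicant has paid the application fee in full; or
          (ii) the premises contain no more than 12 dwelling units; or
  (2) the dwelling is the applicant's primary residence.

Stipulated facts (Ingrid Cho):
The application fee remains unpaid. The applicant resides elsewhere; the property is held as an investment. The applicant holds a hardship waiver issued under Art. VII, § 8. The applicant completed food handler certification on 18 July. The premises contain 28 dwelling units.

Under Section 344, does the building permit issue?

(a) hardship waiver — satisfied.
(i) fee paid — fails.
(ii) ≤ 12 units — fails.
(b) = F OR F = false.
(1) = T AND F = false.
(2) primary residence — not satisfied.
Overall = F OR F = false.

No — denied.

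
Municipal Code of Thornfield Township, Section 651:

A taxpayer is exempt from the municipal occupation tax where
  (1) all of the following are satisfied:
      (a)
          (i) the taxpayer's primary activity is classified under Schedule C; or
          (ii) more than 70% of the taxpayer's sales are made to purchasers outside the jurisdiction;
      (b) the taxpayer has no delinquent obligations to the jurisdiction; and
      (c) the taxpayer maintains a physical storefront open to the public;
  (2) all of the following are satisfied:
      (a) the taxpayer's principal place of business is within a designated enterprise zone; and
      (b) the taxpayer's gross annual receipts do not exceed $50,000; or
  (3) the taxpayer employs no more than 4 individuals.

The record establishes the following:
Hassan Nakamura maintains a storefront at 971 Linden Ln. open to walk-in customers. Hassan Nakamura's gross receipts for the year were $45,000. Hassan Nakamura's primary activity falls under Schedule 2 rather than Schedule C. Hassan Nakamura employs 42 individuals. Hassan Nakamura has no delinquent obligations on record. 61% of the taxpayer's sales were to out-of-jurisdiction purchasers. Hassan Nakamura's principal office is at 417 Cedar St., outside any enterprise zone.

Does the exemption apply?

No — not exempt.

(i) Schedule C activity — not met.
(ii) >70% out-of-jur. sales — fails.
(a) = F OR F = false.
(b) no delinquency — satisfied.
(c) has storefront — met.
(1) = F AND T AND T = false.
(a) in enterprise zone — not met.
(b) receipts ≤ $50,000 — met.
So (2) is not satisfied (F AND T).
(3) ≤ 4 employees — not satisfied.
Overall = F OR F OR F = false.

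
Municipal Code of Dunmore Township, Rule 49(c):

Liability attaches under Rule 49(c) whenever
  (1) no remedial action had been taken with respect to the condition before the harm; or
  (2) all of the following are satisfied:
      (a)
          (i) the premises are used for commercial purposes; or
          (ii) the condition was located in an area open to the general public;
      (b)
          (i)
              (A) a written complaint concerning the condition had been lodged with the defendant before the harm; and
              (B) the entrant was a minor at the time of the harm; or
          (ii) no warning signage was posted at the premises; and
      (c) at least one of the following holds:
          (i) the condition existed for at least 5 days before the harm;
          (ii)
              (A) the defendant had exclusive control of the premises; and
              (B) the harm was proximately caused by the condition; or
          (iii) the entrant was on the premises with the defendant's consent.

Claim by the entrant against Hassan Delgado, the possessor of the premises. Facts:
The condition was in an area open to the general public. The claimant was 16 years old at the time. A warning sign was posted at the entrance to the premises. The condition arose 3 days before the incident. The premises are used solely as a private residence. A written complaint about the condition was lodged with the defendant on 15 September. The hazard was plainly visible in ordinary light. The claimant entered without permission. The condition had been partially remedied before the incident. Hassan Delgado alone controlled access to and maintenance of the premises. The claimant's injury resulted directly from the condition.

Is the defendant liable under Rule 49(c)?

(1) no remedial action — fails.
(i) commercial use — not satisfied.
(ii) public area — satisfied.
So (a) is satisfied (F OR T).
(A) complaint lodged — satisfied.
(B) entrant a minor — holds.
(i) = T AND T = true.
(ii) no signage posted — fails.
(b): T OR F → true.
(i) condition ≥5 days old — not met.
(A) exclusive control — holds.
(B) proximate cause — met.
(ii): T AND T → true.
(iii) consent to enter — not satisfied.
So (c) is satisfied (F OR T OR F).
(2) = T AND T AND T = true.
Overall: F OR T → true.

Yes — liable.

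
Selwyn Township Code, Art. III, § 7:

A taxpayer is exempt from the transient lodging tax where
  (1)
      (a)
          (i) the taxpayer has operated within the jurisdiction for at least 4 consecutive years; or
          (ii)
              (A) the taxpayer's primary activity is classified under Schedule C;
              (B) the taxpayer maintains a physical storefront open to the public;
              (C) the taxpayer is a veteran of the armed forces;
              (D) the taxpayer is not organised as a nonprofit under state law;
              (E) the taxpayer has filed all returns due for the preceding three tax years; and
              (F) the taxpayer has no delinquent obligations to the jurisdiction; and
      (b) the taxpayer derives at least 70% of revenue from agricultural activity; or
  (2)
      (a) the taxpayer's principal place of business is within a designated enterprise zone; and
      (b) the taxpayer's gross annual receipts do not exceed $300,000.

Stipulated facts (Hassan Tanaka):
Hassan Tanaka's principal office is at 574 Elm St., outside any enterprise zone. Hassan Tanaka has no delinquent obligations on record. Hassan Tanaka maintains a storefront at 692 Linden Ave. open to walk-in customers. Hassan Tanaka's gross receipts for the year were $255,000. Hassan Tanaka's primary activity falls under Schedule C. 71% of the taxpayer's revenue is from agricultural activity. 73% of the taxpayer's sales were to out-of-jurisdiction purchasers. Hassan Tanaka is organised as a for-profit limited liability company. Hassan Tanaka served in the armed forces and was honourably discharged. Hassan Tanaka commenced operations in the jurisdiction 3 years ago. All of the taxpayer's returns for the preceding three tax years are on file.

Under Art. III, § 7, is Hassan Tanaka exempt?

(i) ≥ 4 yrs in jurisdiction — not met.
(A) Schedule C activity — met.
(B) has storefront — satisfied.
(C) veteran — met.
(D) not (nonprofit) — satisfied.
(E) returns current — met.
(F) no delinquency — holds.
So (ii) is satisfied (T AND T AND T AND T AND T AND T).
So (a) is satisfied (F OR T).
(b) ≥70% agricultural — satisfied.
So (1) is satisfied (T AND T).
(a) in enterprise zone — not satisfied.
(b) receipts ≤ $300,000 — satisfied.
(2) = F AND T = false.
Overall = T OR F = true.

Yes — exempt.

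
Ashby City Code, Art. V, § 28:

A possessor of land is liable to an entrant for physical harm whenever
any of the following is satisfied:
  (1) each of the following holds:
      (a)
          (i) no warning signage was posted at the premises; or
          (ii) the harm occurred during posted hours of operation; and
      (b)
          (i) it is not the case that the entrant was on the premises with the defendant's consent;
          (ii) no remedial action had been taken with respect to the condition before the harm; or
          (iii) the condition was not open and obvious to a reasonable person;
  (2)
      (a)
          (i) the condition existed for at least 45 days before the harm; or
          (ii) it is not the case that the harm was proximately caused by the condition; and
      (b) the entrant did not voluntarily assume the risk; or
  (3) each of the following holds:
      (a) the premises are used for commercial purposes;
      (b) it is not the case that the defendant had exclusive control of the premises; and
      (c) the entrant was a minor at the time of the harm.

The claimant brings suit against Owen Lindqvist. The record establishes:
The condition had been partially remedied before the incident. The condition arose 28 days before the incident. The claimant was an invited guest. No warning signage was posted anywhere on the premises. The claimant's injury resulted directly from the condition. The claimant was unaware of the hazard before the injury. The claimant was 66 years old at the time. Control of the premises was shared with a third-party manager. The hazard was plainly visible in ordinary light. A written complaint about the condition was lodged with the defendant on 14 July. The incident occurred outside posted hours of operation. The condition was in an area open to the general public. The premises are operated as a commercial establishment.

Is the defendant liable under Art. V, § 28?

(i) no signage posted — satisfied.
(ii) during posted hours — fails.
So (a) is satisfied (T OR F).
(i) not (consent to enter) — not satisfied.
(ii) no remedial action — fails.
(iii) not open/obvious — fails.
So (b) is not satisfied (F OR F OR F).
So (1) is not satisfied (T AND F).
(i) condition ≥45 days old — not met.
(ii) not (proximate cause) — fails.
So (a) is not satisfied (F OR F).
(b) no assumed risk — met.
(2): F AND T → false.
(a) commercial use — holds.
(b) not (exclusive control) — satisfied.
(c) entrant a minor — fails.
(3): T AND T AND F → false.
Overall: F OR F OR F → false.

No — not liable.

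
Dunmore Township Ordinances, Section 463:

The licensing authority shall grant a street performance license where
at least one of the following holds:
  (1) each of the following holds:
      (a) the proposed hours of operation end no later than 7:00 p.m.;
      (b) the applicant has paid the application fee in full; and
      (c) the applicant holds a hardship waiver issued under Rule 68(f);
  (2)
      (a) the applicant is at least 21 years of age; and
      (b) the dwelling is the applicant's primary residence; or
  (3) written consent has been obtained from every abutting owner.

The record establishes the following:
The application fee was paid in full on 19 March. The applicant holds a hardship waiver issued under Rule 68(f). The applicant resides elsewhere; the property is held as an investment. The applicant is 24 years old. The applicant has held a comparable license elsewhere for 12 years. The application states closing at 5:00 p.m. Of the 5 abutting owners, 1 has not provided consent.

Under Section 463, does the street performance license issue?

(a) closes by 7 p.m. — met.
(b) fee paid — holds.
(c) hardship waiver — holds.
(1): T AND T AND T → true.
(a) age ≥ 21 — met.
(b) primary residence — not satisfied.
So (2) is not satisfied (T AND F).
(3) all abutters consent — not met.
Overall = T OR F OR F = true.

Yes — granted.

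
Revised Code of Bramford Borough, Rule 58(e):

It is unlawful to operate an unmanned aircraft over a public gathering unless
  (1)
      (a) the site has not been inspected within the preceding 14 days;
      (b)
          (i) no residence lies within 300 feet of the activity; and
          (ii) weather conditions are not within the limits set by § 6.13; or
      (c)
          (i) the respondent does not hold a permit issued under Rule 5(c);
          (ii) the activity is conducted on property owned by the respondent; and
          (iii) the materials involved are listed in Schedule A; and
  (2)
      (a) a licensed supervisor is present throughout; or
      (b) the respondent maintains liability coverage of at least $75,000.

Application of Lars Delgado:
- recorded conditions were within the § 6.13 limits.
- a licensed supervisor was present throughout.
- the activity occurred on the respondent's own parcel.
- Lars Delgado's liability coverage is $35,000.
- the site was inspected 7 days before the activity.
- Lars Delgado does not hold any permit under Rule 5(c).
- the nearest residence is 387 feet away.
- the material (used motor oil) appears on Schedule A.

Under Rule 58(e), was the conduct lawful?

Yes — lawful.

(a) not (site inspected) — fails.
(i) no residence in 300 ft — satisfied.
(ii) not (weather ok) — not met.
(b): T AND F → false.
(i) not (holds permit) — satisfied.
(ii) own property — satisfied.
(iii) Schedule A material — met.
(c): T AND T AND T → true.
(1): F OR F OR T → true.
(a) supervisor present — met.
(b) coverage ≥ $75,000 — fails.
(2) = T OR F = true.
Overall: T AND T → true.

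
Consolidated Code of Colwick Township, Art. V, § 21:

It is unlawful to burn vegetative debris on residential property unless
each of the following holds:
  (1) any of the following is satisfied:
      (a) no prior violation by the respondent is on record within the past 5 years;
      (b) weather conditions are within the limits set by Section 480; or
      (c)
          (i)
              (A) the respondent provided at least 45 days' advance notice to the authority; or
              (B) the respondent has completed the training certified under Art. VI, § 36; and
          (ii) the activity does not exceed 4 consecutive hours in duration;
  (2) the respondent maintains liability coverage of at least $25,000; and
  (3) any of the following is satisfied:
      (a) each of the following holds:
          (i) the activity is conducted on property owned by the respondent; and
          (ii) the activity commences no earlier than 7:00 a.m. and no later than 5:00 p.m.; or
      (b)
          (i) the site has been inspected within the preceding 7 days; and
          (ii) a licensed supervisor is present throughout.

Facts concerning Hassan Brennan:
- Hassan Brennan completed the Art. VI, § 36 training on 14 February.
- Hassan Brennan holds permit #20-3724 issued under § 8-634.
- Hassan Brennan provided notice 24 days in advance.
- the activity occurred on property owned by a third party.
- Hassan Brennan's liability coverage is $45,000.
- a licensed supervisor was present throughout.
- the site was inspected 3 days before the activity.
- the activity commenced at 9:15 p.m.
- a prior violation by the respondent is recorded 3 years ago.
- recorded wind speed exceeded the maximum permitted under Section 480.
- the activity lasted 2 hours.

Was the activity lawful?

Yes — lawful.

(a) no prior violation — not met.
(b) weather ok — not satisfied.
(A) ≥45 days' notice — not satisfied.
(B) training certified — holds.
(i): F OR T → true.
(ii) ≤ 4 hrs duration — holds.
(c) = T AND T = true.
So (1) is satisfied (F OR F OR T).
(2) coverage ≥ $25,000 — satisfied.
(i) own property — fails.
(ii) start within hours — not met.
(a) = F AND F = false.
(i) site inspected — met.
(ii) supervisor present — met.
(b): T AND T → true.
(3): F OR T → true.
So Overall is satisfied (T AND T AND T).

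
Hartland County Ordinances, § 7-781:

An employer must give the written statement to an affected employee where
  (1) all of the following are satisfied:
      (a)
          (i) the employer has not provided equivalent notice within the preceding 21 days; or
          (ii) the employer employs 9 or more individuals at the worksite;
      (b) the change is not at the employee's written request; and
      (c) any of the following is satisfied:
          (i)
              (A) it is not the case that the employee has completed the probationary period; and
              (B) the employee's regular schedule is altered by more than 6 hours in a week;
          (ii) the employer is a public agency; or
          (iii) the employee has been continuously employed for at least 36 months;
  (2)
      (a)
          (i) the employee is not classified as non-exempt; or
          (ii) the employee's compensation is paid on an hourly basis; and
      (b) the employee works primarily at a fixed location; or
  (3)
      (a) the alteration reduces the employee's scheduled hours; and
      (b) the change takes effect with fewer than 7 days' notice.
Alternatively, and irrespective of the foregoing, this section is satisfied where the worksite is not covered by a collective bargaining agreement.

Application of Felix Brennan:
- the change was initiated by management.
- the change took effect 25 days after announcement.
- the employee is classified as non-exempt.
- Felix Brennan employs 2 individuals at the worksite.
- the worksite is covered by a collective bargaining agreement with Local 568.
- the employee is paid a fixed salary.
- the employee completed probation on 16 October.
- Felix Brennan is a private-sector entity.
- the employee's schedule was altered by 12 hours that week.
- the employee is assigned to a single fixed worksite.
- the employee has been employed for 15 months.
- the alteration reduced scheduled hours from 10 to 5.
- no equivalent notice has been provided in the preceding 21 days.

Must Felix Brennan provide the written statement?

(i) no recent notice — satisfied.
(ii) ≥ 9 at site — not satisfied.
So (a) is satisfied (T OR F).
(b) not employee-requested — holds.
(A) not (past probation) — fails.
(B) schedule shift > 6h — holds.
(i) = F AND T = false.
(ii) public agency — not satisfied.
(iii) tenure ≥ 36 mo. — not met.
So (c) is not satisfied (F OR F OR F).
(1): T AND T AND F → false.
(i) not (non-exempt) — fails.
(ii) hourly-paid — not met.
(a) = F OR F = false.
(b) fixed location — satisfied.
So (2) is not satisfied (F AND T).
(a) hours reduced — met.
(b) < 7 days' notice — fails.
(3) = T AND F = false.
Overall: F OR F OR F → false.
Exception (no CBA) — not satisfied.
Result: main false OR exception false → false.

No — not required.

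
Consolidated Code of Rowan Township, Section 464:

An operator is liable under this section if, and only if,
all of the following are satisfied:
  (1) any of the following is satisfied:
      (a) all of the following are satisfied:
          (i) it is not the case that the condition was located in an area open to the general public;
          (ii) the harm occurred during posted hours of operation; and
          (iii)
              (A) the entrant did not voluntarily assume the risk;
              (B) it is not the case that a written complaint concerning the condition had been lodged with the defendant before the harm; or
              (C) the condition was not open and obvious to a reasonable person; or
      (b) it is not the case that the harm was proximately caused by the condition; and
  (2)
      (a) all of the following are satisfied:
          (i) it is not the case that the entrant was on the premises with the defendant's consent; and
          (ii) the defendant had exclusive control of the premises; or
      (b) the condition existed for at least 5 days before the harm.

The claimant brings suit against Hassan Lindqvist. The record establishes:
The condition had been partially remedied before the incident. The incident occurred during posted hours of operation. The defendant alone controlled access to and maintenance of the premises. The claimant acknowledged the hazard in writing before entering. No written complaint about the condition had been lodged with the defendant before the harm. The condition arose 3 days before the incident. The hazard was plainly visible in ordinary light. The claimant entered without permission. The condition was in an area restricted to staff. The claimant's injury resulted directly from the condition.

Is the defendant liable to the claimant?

Yes — liable.

(i) not (public area) — met.
(ii) during posted hours — satisfied.
(A) no assumed risk — not satisfied.
(B) not (complaint lodged) — holds.
(C) not open/obvious — fails.
(iii) = F OR T OR F = true.
(a) = T AND T AND T = true.
(b) not (proximate cause) — not satisfied.
(1) = T OR F = true.
(i) not (consent to enter) — holds.
(ii) exclusive control — met.
(a) = T AND T = true.
(b) condition ≥5 days old — fails.
So (2) is satisfied (T OR F).
So Overall is satisfied (T AND T).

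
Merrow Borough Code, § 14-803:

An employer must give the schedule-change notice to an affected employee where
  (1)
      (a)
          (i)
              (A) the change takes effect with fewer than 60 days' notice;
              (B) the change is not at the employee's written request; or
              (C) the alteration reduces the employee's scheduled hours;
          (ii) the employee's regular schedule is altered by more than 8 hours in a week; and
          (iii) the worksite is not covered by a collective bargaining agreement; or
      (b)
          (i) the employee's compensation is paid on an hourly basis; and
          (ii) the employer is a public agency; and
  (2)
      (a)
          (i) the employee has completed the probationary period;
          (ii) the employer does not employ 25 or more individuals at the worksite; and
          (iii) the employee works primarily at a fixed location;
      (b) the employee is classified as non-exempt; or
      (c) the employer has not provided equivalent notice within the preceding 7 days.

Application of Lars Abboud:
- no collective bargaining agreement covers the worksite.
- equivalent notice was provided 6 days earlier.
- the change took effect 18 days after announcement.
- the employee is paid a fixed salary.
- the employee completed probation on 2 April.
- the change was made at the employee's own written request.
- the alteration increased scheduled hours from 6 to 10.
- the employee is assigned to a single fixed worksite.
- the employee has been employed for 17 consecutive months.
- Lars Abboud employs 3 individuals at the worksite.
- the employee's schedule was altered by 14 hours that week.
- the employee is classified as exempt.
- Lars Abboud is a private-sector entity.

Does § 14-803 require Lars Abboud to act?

Yes — required.

(A) < 60 days' notice — satisfied.
(B) not employee-requested — not met.
(C) hours reduced — not met.
(i): T OR F OR F → true.
(ii) schedule shift > 8h — holds.
(iii) no CBA — holds.
(a): T AND T AND T → true.
(i) hourly-paid — fails.
(ii) public agency — fails.
(b): F AND F → false.
So (1) is satisfied (T OR F).
(i) past probation — holds.
(ii) not (≥ 25 at site) — holds.
(iii) fixed location — holds.
So (a) is satisfied (T AND T AND T).
(b) non-exempt — not met.
(c) no recent notice — fails.
So (2) is satisfied (T OR F OR F).
So Overall is satisfied (T AND T).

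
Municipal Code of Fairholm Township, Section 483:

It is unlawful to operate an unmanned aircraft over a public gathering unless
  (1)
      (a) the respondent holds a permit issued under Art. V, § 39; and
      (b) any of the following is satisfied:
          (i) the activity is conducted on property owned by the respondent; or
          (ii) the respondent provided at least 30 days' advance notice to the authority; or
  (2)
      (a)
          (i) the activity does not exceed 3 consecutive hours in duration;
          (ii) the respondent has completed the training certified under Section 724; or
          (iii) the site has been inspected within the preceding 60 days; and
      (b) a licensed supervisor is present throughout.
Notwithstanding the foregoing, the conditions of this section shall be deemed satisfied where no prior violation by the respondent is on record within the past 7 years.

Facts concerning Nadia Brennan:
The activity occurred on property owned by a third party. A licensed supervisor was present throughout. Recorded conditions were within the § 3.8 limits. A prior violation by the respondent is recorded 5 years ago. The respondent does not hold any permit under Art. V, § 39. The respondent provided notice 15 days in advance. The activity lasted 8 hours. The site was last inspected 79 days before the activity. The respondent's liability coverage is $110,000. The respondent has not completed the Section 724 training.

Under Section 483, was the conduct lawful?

(a) holds permit — not met.
(i) own property — not satisfied.
(ii) ≥30 days' notice — not satisfied.
So (b) is not satisfied (F OR F).
So (1) is not satisfied (F AND F).
(i) ≤ 3 hrs duration — not satisfied.
(ii) training certified — fails.
(iii) site inspected — not met.
(a): F OR F OR F → false.
(b) supervisor present — holds.
So (2) is not satisfied (F AND T).
So Overall is not satisfied (F OR F).
Exception (no prior violation) — not satisfied.
Result: main false OR exception false → false.

No — unlawful.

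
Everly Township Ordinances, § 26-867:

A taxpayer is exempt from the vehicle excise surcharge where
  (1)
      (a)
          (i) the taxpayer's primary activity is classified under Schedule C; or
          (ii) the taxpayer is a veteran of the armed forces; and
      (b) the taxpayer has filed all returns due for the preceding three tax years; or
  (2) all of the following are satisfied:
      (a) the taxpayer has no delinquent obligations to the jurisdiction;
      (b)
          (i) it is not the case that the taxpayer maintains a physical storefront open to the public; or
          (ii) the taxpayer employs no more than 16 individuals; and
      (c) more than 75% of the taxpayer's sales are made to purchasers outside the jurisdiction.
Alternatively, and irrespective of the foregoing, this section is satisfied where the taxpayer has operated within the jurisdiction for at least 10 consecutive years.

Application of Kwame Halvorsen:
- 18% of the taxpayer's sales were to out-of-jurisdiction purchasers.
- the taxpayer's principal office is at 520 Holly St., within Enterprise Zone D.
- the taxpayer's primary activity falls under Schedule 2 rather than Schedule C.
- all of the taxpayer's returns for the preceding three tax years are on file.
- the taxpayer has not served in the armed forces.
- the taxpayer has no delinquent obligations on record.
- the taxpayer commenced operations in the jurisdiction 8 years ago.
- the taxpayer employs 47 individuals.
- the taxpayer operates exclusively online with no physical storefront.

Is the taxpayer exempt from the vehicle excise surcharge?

(i) Schedule C activity — not met.
(ii) veteran — not satisfied.
(a): F OR F → false.
(b) returns current — holds.
So (1) is not satisfied (F AND T).
(a) no delinquency — met.
(i) not (has storefront) — satisfied.
(ii) ≤ 16 employees — fails.
(b): T OR F → true.
(c) >75% out-of-jur. sales — fails.
So (2) is not satisfied (T AND T AND F).
So Overall is not satisfied (F OR F).
Exception (≥ 10 yrs in jurisdiction) — not satisfied.
Result: main false OR exception false → false.

No — not exempt.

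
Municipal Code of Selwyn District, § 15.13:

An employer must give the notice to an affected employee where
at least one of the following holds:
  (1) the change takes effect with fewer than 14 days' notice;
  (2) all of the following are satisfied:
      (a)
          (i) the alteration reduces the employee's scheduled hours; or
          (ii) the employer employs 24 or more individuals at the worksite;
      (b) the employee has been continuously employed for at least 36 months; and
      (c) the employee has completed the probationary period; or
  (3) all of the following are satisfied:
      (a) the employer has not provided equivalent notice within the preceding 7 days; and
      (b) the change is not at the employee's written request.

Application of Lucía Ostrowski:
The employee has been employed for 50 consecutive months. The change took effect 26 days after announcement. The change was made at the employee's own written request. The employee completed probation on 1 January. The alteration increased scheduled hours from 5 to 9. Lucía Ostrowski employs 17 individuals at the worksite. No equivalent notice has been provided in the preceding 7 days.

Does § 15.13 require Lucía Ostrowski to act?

No — not required.

(1) < 14 days' notice — not met.
(i) hours reduced — not satisfied.
(ii) ≥ 24 at site — not satisfied.
(a) = F OR F = false.
(b) tenure ≥ 36 mo. — holds.
(c) past probation — met.
So (2) is not satisfied (F AND T AND T).
(a) no recent notice — satisfied.
(b) not employee-requested — fails.
(3) = T AND F = false.
Overall = F OR F OR F = false.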